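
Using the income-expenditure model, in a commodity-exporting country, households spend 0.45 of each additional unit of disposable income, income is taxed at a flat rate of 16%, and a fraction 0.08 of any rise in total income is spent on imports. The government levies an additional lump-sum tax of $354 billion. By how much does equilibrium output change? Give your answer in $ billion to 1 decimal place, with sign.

A lump-sum tax change of +$354 billion shifts disposable income by −$354 billion; first-round consumption changes by −c × ΔT = −0.45 × (+$354 billion) = −$159.3 billion.
Expenditure multiplier = 1/(1 − c(1−t) + m) = 1/(1 − 0.45×0.84 + 0.08) = 1/0.702 ≈ 1.425.
The tax multiplier is −c × k ≈ −0.641, so ΔY = k × (−c·ΔT) = (−$159.3 billion) / 0.702 ≈ −$226.9 billion.

−$226.9 billion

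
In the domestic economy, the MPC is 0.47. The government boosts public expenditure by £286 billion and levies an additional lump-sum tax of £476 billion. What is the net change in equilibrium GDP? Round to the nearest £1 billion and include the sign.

Expenditure multiplier = 1/(1 − MPC) = 1/(1 − 0.47) = 1/0.53 ≈ 1.887.
ΔG contributes k·ΔG = (+£286 billion) / 0.53 ≈ +£539.6 billion.
ΔT of +£476 billion changes first-round spending by −c·ΔT = −£223.72 billion, contributing k·(−c·ΔT) = (−£223.72 billion) / 0.53 ≈ −£422.1 billion.
Net ΔY = k(ΔG − c·ΔT) = (+£62.28 billion) / 0.53 ≈ +£118 billion.

+£118 billion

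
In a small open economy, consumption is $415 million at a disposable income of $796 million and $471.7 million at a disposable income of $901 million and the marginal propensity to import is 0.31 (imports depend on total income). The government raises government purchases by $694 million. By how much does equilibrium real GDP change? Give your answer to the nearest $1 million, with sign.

MPC = ΔC/ΔYd = (471.7 − 415)/(901 − 796) = 56.7/105 = 0.54.
Government-spending multiplier = 1/(1 − c + m) = 1/(1 − 0.54 + 0.31) = 1/0.77 ≈ 1.299.
ΔY = k × ΔG = (+$694 million) / 0.77 ≈ +$901 million.

+$901 million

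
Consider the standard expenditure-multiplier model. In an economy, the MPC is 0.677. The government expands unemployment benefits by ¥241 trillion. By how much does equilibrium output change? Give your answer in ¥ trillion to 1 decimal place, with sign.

+¥505.1 trillion

The transfer change shifts disposable income by +¥241 trillion, so first-round consumption changes by c·ΔTR = 0.677 × (+¥241 trillion) = +¥163.157 trillion.
Expenditure multiplier = 1/(1 − MPC) = 1/(1 − 0.677) = 1/0.323 ≈ 3.096.
The transfer multiplier is c × k ≈ 2.096, so ΔY = k × (c·ΔTR) = (+¥163.157 trillion) / 0.323 ≈ +¥505.1 trillion.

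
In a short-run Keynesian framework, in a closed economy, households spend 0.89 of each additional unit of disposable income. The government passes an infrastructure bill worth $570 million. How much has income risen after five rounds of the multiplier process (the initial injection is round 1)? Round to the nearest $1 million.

Round 1 adds ΔG = $570 million; each later round is MPC = 0.89 times the previous.
After 5 rounds: 570 + 507.3 + 451.497 + 401.83233 + 357.6307737 = ΔG·(1 − c^5)/(1 − c) = 570 × (1 − 0.5584059449)/0.11 ≈ $2,288 million.

$2,288 million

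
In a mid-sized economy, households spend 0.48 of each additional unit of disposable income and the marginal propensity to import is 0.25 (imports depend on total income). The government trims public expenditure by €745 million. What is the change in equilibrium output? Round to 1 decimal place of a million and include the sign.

−€967.5 million

Expenditure multiplier = 1/(1 − c + m) = 1/(1 − 0.48 + 0.25) = 1/0.77 ≈ 1.299.
ΔY = k × ΔG = (−€745 million) / 0.77 ≈ −€967.5 million.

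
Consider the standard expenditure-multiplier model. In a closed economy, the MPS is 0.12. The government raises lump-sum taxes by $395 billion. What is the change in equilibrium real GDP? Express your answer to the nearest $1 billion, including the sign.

MPC = 1 − MPS = 1 − 0.12 = 0.88.
A lump-sum tax change of +$395 billion shifts disposable income by −$395 billion; first-round consumption changes by −c × ΔT = −0.88 × (+$395 billion) = −$347.6 billion.
Expenditure multiplier = 1/(1 − MPC) = 1/(1 − 0.88) = 1/0.12 ≈ 8.333.
The tax multiplier is −c × k ≈ −7.333, so ΔY = k × (−c·ΔT) = (−$347.6 billion) / 0.12 ≈ −$2,897 billion.

−$2,897 billion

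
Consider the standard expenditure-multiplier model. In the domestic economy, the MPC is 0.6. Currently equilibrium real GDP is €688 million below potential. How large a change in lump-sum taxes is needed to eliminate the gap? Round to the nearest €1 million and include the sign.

Spending multiplier = 1/(1 − MPC) = 1/(1 − 0.6) = 1/0.4 = 2.5.
Tax multiplier = −c·k = −0.6/0.4 = −1.5. Need ΔY = +€688 million, so ΔT = ΔY/(−c·k) = −(+€688 million) × 0.4 / 0.6 ≈ −€459 million.
The government should cut lump-sum taxes by €459 million.

−€459 million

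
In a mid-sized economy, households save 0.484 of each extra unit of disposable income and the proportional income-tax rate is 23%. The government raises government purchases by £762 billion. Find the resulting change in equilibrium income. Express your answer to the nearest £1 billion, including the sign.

+£1,264 billion

MPC = 1 − MPS = 1 − 0.484 = 0.516.
Expenditure multiplier = 1/(1 − c(1−t)) = 1/(1 − 0.516×0.77) = 1/0.60268 ≈ 1.659.
ΔY = k × ΔG = (+£762 billion) / 0.60268 ≈ +£1,264 billion.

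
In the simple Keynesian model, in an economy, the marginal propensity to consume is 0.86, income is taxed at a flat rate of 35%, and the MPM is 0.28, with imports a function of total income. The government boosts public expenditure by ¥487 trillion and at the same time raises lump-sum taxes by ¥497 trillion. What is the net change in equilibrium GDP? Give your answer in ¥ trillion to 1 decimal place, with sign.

+¥82.6 trillion

Expenditure multiplier = 1/(1 − c(1−t) + m) = 1/(1 − 0.86×0.65 + 0.28) = 1/0.721 ≈ 1.387.
ΔG contributes k·ΔG = (+¥487 trillion) / 0.721 ≈ +¥675.5 trillion.
ΔT of +¥497 trillion changes first-round spending by −c·ΔT = −¥427.42 trillion, contributing k·(−c·ΔT) = (−¥427.42 trillion) / 0.721 ≈ −¥592.8 trillion.
Net ΔY = k(ΔG − c·ΔT) = (+¥59.58 trillion) / 0.721 ≈ +¥82.6 trillion.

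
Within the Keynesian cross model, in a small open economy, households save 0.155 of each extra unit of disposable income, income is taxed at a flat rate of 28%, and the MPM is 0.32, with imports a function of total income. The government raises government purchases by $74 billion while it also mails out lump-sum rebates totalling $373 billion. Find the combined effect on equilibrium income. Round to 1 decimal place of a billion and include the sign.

+$546.9 billion

MPC = 1 − MPS = 1 − 0.155 = 0.845.
Expenditure multiplier = 1/(1 − c(1−t) + m) = 1/(1 − 0.845×0.72 + 0.32) = 1/0.7116 ≈ 1.405.
ΔG contributes k·ΔG = (+$74 billion) / 0.7116 ≈ +$104 billion.
ΔT of −$373 billion changes first-round spending by −c·ΔT = +$315.185 billion, contributing k·(−c·ΔT) = (+$315.185 billion) / 0.7116 ≈ +$442.9 billion.
Net ΔY = k(ΔG − c·ΔT) = (+$389.185 billion) / 0.7116 ≈ +$546.9 billion.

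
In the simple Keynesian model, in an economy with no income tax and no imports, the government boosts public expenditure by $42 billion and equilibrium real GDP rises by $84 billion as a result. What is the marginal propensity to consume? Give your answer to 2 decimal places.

Implied spending multiplier k = ΔY/ΔG = 84/42 = 2.
Since k = 1/(1 − MPC), MPC = 1 − 1/k = 1 − ΔG/ΔY = 1 − 42/84 = 0.50.

0.50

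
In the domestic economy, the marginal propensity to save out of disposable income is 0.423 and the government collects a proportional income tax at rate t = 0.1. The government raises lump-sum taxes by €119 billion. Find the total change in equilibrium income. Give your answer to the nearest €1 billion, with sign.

MPC = 1 − MPS = 1 − 0.423 = 0.577.
A lump-sum tax change of +€119 billion shifts disposable income by −€119 billion; first-round consumption changes by −c × ΔT = −0.577 × (+€119 billion) = −€68.663 billion.
Expenditure multiplier = 1/(1 − c(1−t)) = 1/(1 − 0.577×0.9) = 1/0.4807 ≈ 2.08.
The tax multiplier is −c × k ≈ −1.2, so ΔY = k × (−c·ΔT) = (−€68.663 billion) / 0.4807 ≈ −€143 billion.

−€143 billion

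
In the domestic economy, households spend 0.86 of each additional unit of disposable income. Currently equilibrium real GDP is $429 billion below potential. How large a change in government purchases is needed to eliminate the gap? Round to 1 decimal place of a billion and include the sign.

+$60.1 billion

Spending multiplier = 1/(1 − MPC) = 1/(1 − 0.86) = 1/0.14 ≈ 7.143.
Need ΔY = +$429 billion, so ΔG = ΔY/k = (+$429 billion) × 0.14 ≈ +$60.1 billion.
The government should increase government purchases by $60.1 billion.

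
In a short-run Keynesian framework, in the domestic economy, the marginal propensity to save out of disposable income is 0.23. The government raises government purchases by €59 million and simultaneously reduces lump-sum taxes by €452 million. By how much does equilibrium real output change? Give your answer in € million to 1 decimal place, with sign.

+€1,769.7 million

MPC = 1 − MPS = 1 − 0.23 = 0.77.
Expenditure multiplier = 1/(1 − MPC) = 1/(1 − 0.77) = 1/0.23 ≈ 4.348.
ΔG contributes k·ΔG = (+€59 million) / 0.23 ≈ +€256.5 million.
ΔT of −€452 million changes first-round spending by −c·ΔT = +€348.04 million, contributing k·(−c·ΔT) = (+€348.04 million) / 0.23 ≈ +€1,513.2 million.
Net ΔY = k(ΔG − c·ΔT) = (+€407.04 million) / 0.23 ≈ +€1,769.7 million.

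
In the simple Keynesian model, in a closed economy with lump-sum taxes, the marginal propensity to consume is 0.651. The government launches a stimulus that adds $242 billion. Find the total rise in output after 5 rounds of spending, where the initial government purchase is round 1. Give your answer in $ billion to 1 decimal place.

Round 1 adds ΔG = $242 billion; each later round is MPC = 0.651 times the previous.
After 5 rounds: 242 + 157.542 + 102.559842 + 66.766457142 + 43.464963599442 = ΔG·(1 − c^5)/(1 − c) = 242 × (1 − 0.116924344228251)/0.349 ≈ $612.3 billion.

$612.3 billion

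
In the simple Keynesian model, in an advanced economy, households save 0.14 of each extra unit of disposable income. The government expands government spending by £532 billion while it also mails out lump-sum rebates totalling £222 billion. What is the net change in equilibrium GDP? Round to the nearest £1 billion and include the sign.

+£5,164 billion

MPC = 1 − MPS = 1 − 0.14 = 0.86.
Expenditure multiplier = 1/(1 − MPC) = 1/(1 − 0.86) = 1/0.14 ≈ 7.143.
ΔG contributes k·ΔG = (+£532 billion) / 0.14 = +£3,800 billion.
ΔT of −£222 billion changes first-round spending by −c·ΔT = +£190.92 billion, contributing k·(−c·ΔT) = (+£190.92 billion) / 0.14 ≈ +£1,363.7 billion.
Net ΔY = k(ΔG − c·ΔT) = (+£722.92 billion) / 0.14 ≈ +£5,164 billion.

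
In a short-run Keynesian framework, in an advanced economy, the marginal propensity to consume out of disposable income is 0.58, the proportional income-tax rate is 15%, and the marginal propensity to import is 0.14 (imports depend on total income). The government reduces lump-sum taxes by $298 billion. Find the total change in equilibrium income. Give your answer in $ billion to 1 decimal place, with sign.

+$267.1 billion

A lump-sum tax change of −$298 billion shifts disposable income by +$298 billion; first-round consumption changes by −c × ΔT = −0.58 × (−$298 billion) = +$172.84 billion.
Expenditure multiplier = 1/(1 − c(1−t) + m) = 1/(1 − 0.58×0.85 + 0.14) = 1/0.647 ≈ 1.546.
The tax multiplier is −c × k ≈ −0.896, so ΔY = k × (−c·ΔT) = (+$172.84 billion) / 0.647 ≈ +$267.1 billion.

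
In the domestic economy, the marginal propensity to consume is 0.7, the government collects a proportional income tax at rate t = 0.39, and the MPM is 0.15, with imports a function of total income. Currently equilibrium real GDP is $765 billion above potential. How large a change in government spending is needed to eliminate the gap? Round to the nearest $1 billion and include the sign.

−$553 billion

Spending multiplier = 1/(1 − c(1−t) + m) = 1/(1 − 0.7×0.61 + 0.15) = 1/0.723 ≈ 1.383.
Need ΔY = −$765 billion, so ΔG = ΔY/k = (−$765 billion) × 0.723 ≈ −$553 billion.
The government should cut government spending by $553 billion.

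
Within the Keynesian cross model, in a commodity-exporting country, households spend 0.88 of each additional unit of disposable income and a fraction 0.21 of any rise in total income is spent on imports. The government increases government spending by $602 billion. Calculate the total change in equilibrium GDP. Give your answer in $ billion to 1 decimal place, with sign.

Government-spending multiplier = 1/(1 − c + m) = 1/(1 − 0.88 + 0.21) = 1/0.33 ≈ 3.03.
ΔY = k × ΔG = (+$602 billion) / 0.33 ≈ +$1,824.2 billion.

+$1,824.2 billion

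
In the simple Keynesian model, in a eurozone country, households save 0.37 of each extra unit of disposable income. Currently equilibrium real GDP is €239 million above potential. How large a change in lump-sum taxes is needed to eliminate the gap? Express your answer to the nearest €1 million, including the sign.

MPC = 1 − MPS = 1 − 0.37 = 0.63.
Spending multiplier = 1/(1 − MPC) = 1/(1 − 0.63) = 1/0.37 ≈ 2.703.
Tax multiplier = −c·k = −0.63/0.37 ≈ −1.703. Need ΔY = −€239 million, so ΔT = ΔY/(−c·k) = −(−€239 million) × 0.37 / 0.63 ≈ +€140 million.
The government should raise lump-sum taxes by €140 million.

+€140 million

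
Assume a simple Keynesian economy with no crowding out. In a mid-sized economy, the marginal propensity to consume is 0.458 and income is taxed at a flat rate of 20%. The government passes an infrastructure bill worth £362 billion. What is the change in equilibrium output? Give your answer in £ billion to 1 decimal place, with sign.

Expenditure multiplier = 1/(1 − c(1−t)) = 1/(1 − 0.458×0.8) = 1/0.6336 ≈ 1.578.
ΔY = k × ΔG = (+£362 billion) / 0.6336 ≈ +£571.3 billion.

+£571.3 billion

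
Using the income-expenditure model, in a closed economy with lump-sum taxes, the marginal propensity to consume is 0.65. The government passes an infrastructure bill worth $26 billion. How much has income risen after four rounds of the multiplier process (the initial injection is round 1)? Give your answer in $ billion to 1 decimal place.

$61.0 billion

Round 1 adds ΔG = $26 billion; each later round is MPC = 0.65 times the previous.
After 4 rounds: 26 + 16.9 + 10.985 + 7.14025 = ΔG·(1 − c^4)/(1 − c) = 26 × (1 − 0.17850625)/0.35 ≈ $61 billion.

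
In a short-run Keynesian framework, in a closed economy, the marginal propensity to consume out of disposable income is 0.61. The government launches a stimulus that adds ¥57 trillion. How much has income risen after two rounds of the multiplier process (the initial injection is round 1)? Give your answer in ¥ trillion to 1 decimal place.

¥91.8 trillion

Round 1 adds ΔG = ¥57 trillion; each later round is MPC = 0.61 times the previous.
After 2 rounds: 57 + 34.77 = ΔG·(1 − c^2)/(1 − c) = 57 × (1 − 0.3721)/0.39 ≈ ¥91.8 trillion.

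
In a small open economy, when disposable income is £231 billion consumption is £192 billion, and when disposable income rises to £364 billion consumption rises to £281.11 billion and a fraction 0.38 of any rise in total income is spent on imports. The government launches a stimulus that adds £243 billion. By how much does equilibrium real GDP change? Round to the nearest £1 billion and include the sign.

MPC = ΔC/ΔYd = (281.11 − 192)/(364 − 231) = 89.11/133 = 0.67.
Spending multiplier = 1/(1 − c + m) = 1/(1 − 0.67 + 0.38) = 1/0.71 ≈ 1.408.
ΔY = k × ΔG = (+£243 billion) / 0.71 ≈ +£342 billion.

+£342 billion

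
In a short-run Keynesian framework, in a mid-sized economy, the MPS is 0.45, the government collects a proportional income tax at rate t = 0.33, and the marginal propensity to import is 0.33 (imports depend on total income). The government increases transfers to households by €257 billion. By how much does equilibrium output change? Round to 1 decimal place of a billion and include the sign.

MPC = 1 − MPS = 1 − 0.45 = 0.55.
The transfer change shifts disposable income by +€257 billion, so first-round consumption changes by c·ΔTR = 0.55 × (+€257 billion) = +€141.35 billion.
Expenditure multiplier = 1/(1 − c(1−t) + m) = 1/(1 − 0.55×0.67 + 0.33) = 1/0.9615 ≈ 1.04.
The transfer multiplier is c × k ≈ 0.572, so ΔY = k × (c·ΔTR) = (+€141.35 billion) / 0.9615 ≈ +€147 billion.

+€147.0 billion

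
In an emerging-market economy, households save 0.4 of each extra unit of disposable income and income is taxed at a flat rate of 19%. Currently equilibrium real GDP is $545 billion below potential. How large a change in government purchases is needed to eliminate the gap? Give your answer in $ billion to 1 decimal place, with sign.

MPC = 1 − MPS = 1 − 0.4 = 0.6.
Spending multiplier = 1/(1 − c(1−t)) = 1/(1 − 0.6×0.81) = 1/0.514 ≈ 1.946.
Need ΔY = +$545 billion, so ΔG = ΔY/k = (+$545 billion) × 0.514 ≈ +$280.1 billion.
The government should increase government purchases by $280.1 billion.

+$280.1 billion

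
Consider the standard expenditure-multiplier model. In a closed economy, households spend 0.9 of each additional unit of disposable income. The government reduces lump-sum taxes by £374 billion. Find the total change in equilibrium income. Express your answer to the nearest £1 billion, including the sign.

A lump-sum tax change of −£374 billion shifts disposable income by +£374 billion; first-round consumption changes by −c × ΔT = −0.9 × (−£374 billion) = +£336.6 billion.
Expenditure multiplier = 1/(1 − MPC) = 1/(1 − 0.9) = 1/0.1 = 10.
The tax multiplier is −c × k = −9, so ΔY = k × (−c·ΔT) = (+£336.6 billion) / 0.1 = +£3,366 billion.

+£3,366 billion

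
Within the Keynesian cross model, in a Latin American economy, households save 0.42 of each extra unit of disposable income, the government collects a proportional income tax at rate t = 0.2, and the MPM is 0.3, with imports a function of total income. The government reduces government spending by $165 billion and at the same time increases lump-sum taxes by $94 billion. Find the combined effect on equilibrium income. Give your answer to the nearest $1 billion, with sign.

MPC = 1 − MPS = 1 − 0.42 = 0.58.
Expenditure multiplier = 1/(1 − c(1−t) + m) = 1/(1 − 0.58×0.8 + 0.3) = 1/0.836 ≈ 1.196.
ΔG contributes k·ΔG = (−$165 billion) / 0.836 ≈ −$197.4 billion.
ΔT of +$94 billion changes first-round spending by −c·ΔT = −$54.52 billion, contributing k·(−c·ΔT) = (−$54.52 billion) / 0.836 ≈ −$65.2 billion.
Net ΔY = k(ΔG − c·ΔT) = (−$219.52 billion) / 0.836 ≈ −$263 billion.

−$263 billion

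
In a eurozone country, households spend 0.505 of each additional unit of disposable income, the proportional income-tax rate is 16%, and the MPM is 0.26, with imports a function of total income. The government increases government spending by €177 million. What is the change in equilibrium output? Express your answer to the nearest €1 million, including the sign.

+€212 million

Government-spending multiplier = 1/(1 − c(1−t) + m) = 1/(1 − 0.505×0.84 + 0.26) = 1/0.8358 ≈ 1.196.
ΔY = k × ΔG = (+€177 million) / 0.8358 ≈ +€212 million.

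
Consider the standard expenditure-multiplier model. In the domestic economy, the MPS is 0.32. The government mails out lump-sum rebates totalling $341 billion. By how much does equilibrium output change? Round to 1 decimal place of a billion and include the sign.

MPC = 1 − MPS = 1 − 0.32 = 0.68.
A lump-sum tax change of −$341 billion shifts disposable income by +$341 billion; first-round consumption changes by −c × ΔT = −0.68 × (−$341 billion) = +$231.88 billion.
Expenditure multiplier = 1/(1 − MPC) = 1/(1 − 0.68) = 1/0.32 = 3.125.
The tax multiplier is −c × k = −2.125, so ΔY = k × (−c·ΔT) = (+$231.88 billion) / 0.32 ≈ +$724.6 billion.

+$724.6 billion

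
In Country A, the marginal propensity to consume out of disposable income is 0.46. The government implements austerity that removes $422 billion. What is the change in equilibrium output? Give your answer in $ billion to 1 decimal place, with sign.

Spending multiplier = 1/(1 − MPC) = 1/(1 − 0.46) = 1/0.54 ≈ 1.852.
ΔY = k × ΔG = (−$422 billion) / 0.54 ≈ −$781.5 billion.

−$781.5 billion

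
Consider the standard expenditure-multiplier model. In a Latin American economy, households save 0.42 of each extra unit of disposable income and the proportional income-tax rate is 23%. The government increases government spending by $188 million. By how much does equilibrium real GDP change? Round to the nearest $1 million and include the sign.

MPC = 1 − MPS = 1 − 0.42 = 0.58.
Expenditure multiplier = 1/(1 − c(1−t)) = 1/(1 − 0.58×0.77) = 1/0.5534 ≈ 1.807.
ΔY = k × ΔG = (+$188 million) / 0.5534 ≈ +$340 million.

+$340 million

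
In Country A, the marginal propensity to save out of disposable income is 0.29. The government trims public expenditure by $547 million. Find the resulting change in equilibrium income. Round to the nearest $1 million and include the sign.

−$1,886 million

MPC = 1 − MPS = 1 − 0.29 = 0.71.
Spending multiplier = 1/(1 − MPC) = 1/(1 − 0.71) = 1/0.29 ≈ 3.448.
ΔY = k × ΔG = (−$547 million) / 0.29 ≈ −$1,886 million.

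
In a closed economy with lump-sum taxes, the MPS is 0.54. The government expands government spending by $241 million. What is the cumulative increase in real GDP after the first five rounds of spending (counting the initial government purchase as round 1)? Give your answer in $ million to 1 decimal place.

MPC = 1 − MPS = 1 − 0.54 = 0.46.
Round 1 adds ΔG = $241 million; each later round is MPC = 0.46 times the previous.
After 5 rounds: 241 + 110.86 + 50.9956 + 23.457976 + 10.79066896 = ΔG·(1 − c^5)/(1 − c) = 241 × (1 − 0.0205962976)/0.54 ≈ $437.1 million.

$437.1 million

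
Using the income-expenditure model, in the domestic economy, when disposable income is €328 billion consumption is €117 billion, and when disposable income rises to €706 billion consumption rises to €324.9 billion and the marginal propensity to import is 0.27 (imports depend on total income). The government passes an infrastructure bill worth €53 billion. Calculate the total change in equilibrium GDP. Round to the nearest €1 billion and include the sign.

+€74 billion

MPC = ΔC/ΔYd = (324.9 − 117)/(706 − 328) = 207.9/378 = 0.55.
Government-spending multiplier = 1/(1 − c + m) = 1/(1 − 0.55 + 0.27) = 1/0.72 ≈ 1.389.
ΔY = k × ΔG = (+€53 billion) / 0.72 ≈ +€74 billion.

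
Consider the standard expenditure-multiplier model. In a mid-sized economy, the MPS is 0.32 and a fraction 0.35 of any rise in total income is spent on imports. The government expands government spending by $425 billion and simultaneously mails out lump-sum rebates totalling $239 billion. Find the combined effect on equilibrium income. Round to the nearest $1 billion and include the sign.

+$877 billion

MPC = 1 − MPS = 1 − 0.32 = 0.68.
Expenditure multiplier = 1/(1 − c + m) = 1/(1 − 0.68 + 0.35) = 1/0.67 ≈ 1.493.
ΔG contributes k·ΔG = (+$425 billion) / 0.67 ≈ +$634.3 billion.
ΔT of −$239 billion changes first-round spending by −c·ΔT = +$162.52 billion, contributing k·(−c·ΔT) = (+$162.52 billion) / 0.67 ≈ +$242.6 billion.
Net ΔY = k(ΔG − c·ΔT) = (+$587.52 billion) / 0.67 ≈ +$877 billion.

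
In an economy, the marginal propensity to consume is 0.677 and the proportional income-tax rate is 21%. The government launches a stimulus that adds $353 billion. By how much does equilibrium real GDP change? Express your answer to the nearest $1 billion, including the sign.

+$759 billion

Government-spending multiplier = 1/(1 − c(1−t)) = 1/(1 − 0.677×0.79) = 1/0.46517 ≈ 2.15.
ΔY = k × ΔG = (+$353 billion) / 0.46517 ≈ +$759 billion.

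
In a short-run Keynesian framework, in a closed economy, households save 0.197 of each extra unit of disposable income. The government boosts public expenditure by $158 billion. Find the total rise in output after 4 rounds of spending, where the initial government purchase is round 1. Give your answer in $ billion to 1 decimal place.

MPC = 1 − MPS = 1 − 0.197 = 0.803.
Round 1 adds ΔG = $158 billion; each later round is MPC = 0.803 times the previous.
After 4 rounds: 158 + 126.874 + 101.879822 + 81.809497066 = ΔG·(1 − c^4)/(1 − c) = 158 × (1 − 0.415778646481)/0.197 ≈ $468.6 billion.

$468.6 billion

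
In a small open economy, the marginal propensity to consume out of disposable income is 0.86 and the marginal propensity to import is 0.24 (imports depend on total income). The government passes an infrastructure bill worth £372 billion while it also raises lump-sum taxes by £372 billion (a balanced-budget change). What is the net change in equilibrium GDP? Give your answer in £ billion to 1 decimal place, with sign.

Expenditure multiplier = 1/(1 − c + m) = 1/(1 − 0.86 + 0.24) = 1/0.38 ≈ 2.632.
ΔG contributes k·ΔG = (+£372 billion) / 0.38 ≈ +£978.9 billion.
ΔT of +£372 billion changes first-round spending by −c·ΔT = −£319.92 billion, contributing k·(−c·ΔT) = (−£319.92 billion) / 0.38 ≈ −£841.9 billion.
Net ΔY = k(ΔG − c·ΔT) = (+£52.08 billion) / 0.38 ≈ +£137.1 billion.

+£137.1 billion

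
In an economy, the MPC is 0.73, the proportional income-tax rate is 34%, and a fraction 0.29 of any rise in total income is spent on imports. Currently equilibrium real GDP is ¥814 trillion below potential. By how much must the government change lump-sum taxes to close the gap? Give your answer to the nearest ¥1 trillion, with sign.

−¥901 trillion

Spending multiplier = 1/(1 − c(1−t) + m) = 1/(1 − 0.73×0.66 + 0.29) = 1/0.8082 ≈ 1.237.
Tax multiplier = −c·k = −0.73/0.8082 ≈ −0.903. Need ΔY = +¥814 trillion, so ΔT = ΔY/(−c·k) = −(+¥814 trillion) × 0.8082 / 0.73 ≈ −¥901 trillion.
The government should cut lump-sum taxes by ¥901 trillion.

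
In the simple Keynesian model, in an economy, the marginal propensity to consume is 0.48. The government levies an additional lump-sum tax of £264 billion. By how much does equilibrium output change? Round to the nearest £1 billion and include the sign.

−£244 billion

A lump-sum tax change of +£264 billion shifts disposable income by −£264 billion; first-round consumption changes by −c × ΔT = −0.48 × (+£264 billion) = −£126.72 billion.
Expenditure multiplier = 1/(1 − MPC) = 1/(1 − 0.48) = 1/0.52 ≈ 1.923.
The tax multiplier is −c × k ≈ −0.923, so ΔY = k × (−c·ΔT) = (−£126.72 billion) / 0.52 ≈ −£244 billion.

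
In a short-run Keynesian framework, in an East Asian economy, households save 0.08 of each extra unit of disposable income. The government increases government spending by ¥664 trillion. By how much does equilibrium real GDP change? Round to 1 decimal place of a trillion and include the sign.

+¥8,300.0 trillion

MPC = 1 − MPS = 1 − 0.08 = 0.92.
Spending multiplier = 1/(1 − MPC) = 1/(1 − 0.92) = 1/0.08 = 12.5.
ΔY = k × ΔG = (+¥664 trillion) / 0.08 = +¥8,300 trillion.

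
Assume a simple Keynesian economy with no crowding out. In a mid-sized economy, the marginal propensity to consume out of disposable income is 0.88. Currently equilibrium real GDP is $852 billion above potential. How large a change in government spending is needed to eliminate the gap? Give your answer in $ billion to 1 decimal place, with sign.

Spending multiplier = 1/(1 − MPC) = 1/(1 − 0.88) = 1/0.12 ≈ 8.333.
Need ΔY = −$852 billion, so ΔG = ΔY/k = (−$852 billion) × 0.12 ≈ −$102.2 billion.
The government should cut government spending by $102.2 billion.

−$102.2 billion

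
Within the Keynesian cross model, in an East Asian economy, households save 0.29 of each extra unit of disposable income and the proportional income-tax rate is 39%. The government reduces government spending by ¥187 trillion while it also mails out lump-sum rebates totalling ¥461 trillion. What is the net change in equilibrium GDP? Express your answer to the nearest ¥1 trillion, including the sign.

MPC = 1 − MPS = 1 − 0.29 = 0.71.
Expenditure multiplier = 1/(1 − c(1−t)) = 1/(1 − 0.71×0.61) = 1/0.5669 ≈ 1.764.
ΔG contributes k·ΔG = (−¥187 trillion) / 0.5669 ≈ −¥329.9 trillion.
ΔT of −¥461 trillion changes first-round spending by −c·ΔT = +¥327.31 trillion, contributing k·(−c·ΔT) = (+¥327.31 trillion) / 0.5669 ≈ +¥577.4 trillion.
Net ΔY = k(ΔG − c·ΔT) = (+¥140.31 trillion) / 0.5669 ≈ +¥248 trillion.

+¥248 trillion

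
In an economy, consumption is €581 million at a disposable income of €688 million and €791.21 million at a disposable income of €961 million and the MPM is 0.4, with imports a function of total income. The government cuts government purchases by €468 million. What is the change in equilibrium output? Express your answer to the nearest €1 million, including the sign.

MPC = ΔC/ΔYd = (791.21 − 581)/(961 − 688) = 210.21/273 = 0.77.
Government-spending multiplier = 1/(1 − c + m) = 1/(1 − 0.77 + 0.4) = 1/0.63 ≈ 1.587.
ΔY = k × ΔG = (−€468 million) / 0.63 ≈ −€743 million.

−€743 million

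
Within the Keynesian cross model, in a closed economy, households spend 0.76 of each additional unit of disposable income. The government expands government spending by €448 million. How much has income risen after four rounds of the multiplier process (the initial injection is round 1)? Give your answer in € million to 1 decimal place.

€1,243.9 million

Round 1 adds ΔG = €448 million; each later round is MPC = 0.76 times the previous.
After 4 rounds: 448 + 340.48 + 258.7648 + 196.661248 = ΔG·(1 − c^4)/(1 − c) = 448 × (1 − 0.33362176)/0.24 ≈ €1,243.9 million.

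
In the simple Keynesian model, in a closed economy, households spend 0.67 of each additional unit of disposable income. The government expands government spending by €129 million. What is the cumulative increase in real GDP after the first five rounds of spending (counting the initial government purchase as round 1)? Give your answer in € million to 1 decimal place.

Round 1 adds ΔG = €129 million; each later round is MPC = 0.67 times the previous.
After 5 rounds: 129 + 86.43 + 57.9081 + 38.798427 + 25.99494609 = ΔG·(1 − c^5)/(1 − c) = 129 × (1 − 0.1350125107)/0.33 ≈ €338.1 million.

€338.1 million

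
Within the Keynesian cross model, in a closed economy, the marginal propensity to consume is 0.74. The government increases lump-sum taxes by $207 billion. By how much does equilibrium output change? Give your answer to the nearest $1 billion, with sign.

−$589 billion

A lump-sum tax change of +$207 billion shifts disposable income by −$207 billion; first-round consumption changes by −c × ΔT = −0.74 × (+$207 billion) = −$153.18 billion.
Expenditure multiplier = 1/(1 − MPC) = 1/(1 − 0.74) = 1/0.26 ≈ 3.846.
The tax multiplier is −c × k ≈ −2.846, so ΔY = k × (−c·ΔT) = (−$153.18 billion) / 0.26 ≈ −$589 billion.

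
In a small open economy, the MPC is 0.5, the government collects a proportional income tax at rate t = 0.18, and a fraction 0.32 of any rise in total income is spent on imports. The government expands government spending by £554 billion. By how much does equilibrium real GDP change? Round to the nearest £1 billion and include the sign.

+£609 billion

Spending multiplier = 1/(1 − c(1−t) + m) = 1/(1 − 0.5×0.82 + 0.32) = 1/0.91 ≈ 1.099.
ΔY = k × ΔG = (+£554 billion) / 0.91 ≈ +£609 billion.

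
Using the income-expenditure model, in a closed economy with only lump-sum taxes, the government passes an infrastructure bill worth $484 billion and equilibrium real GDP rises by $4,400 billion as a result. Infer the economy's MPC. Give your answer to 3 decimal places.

0.890

Implied spending multiplier k = ΔY/ΔG = 4,400/484 ≈ 9.0909.
Since k = 1/(1 − MPC), MPC = 1 − 1/k = 1 − ΔG/ΔY = 1 − 484/4,400 = 0.890.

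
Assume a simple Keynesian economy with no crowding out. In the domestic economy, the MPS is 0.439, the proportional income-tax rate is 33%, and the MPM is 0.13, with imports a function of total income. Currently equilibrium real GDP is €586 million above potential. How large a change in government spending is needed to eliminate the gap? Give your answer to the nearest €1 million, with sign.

MPC = 1 − MPS = 1 − 0.439 = 0.561.
Spending multiplier = 1/(1 − c(1−t) + m) = 1/(1 − 0.561×0.67 + 0.13) = 1/0.75413 ≈ 1.326.
Need ΔY = −€586 million, so ΔG = ΔY/k = (−€586 million) × 0.75413 ≈ −€442 million.
The government should cut government spending by €442 million.

−€442 million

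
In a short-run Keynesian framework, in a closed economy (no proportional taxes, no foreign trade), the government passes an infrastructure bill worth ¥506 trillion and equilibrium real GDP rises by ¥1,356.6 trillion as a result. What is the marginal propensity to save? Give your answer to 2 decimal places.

Implied spending multiplier k = ΔY/ΔG = 1,356.6/506 ≈ 2.681.
Since k = 1/(1 − MPC), MPC = 1 − 1/k = 1 − ΔG/ΔY = 1 − 506/1,356.6 ≈ 0.63.
MPS = 1 − MPC = 0.37.

0.37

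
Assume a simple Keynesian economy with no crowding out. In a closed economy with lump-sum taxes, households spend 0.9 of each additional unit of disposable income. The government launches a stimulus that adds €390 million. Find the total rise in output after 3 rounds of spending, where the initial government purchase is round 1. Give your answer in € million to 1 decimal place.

Round 1 adds ΔG = €390 million; each later round is MPC = 0.9 times the previous.
After 3 rounds: 390 + 351 + 315.9 = ΔG·(1 − c^3)/(1 − c) = 390 × (1 − 0.729)/0.1 = €1,056.9 million.

€1,056.9 million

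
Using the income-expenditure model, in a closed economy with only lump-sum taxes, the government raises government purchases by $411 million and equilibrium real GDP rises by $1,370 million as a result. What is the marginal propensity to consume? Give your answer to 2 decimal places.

Implied spending multiplier k = ΔY/ΔG = 1,370/411 ≈ 3.3333.
Since k = 1/(1 − MPC), MPC = 1 − 1/k = 1 − ΔG/ΔY = 1 − 411/1,370 = 0.70.

0.70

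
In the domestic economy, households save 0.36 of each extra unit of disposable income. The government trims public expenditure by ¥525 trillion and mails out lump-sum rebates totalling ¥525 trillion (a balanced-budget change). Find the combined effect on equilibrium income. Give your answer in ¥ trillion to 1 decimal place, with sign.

MPC = 1 − MPS = 1 − 0.36 = 0.64.
Expenditure multiplier = 1/(1 − MPC) = 1/(1 − 0.64) = 1/0.36 ≈ 2.778.
ΔG contributes k·ΔG = (−¥525 trillion) / 0.36 ≈ −¥1,458.3 trillion.
ΔT of −¥525 trillion changes first-round spending by −c·ΔT = +¥336 trillion, contributing k·(−c·ΔT) = (+¥336 trillion) / 0.36 ≈ +¥933.3 trillion.
With ΔG = ΔT and no other leakages, the balanced-budget multiplier is 1, so ΔY = ΔG = −¥525 trillion.

−¥525.0 trillion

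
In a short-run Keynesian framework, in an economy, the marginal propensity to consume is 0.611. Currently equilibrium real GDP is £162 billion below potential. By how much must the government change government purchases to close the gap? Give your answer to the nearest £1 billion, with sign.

+£63 billion

Spending multiplier = 1/(1 − MPC) = 1/(1 − 0.611) = 1/0.389 ≈ 2.571.
Need ΔY = +£162 billion, so ΔG = ΔY/k = (+£162 billion) × 0.389 ≈ +£63 billion.
The government should increase government purchases by £63 billion.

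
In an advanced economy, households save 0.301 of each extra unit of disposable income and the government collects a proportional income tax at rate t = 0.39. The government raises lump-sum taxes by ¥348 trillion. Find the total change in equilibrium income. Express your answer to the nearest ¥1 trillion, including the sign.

−¥424 trillion

MPC = 1 − MPS = 1 − 0.301 = 0.699.
A lump-sum tax change of +¥348 trillion shifts disposable income by −¥348 trillion; first-round consumption changes by −c × ΔT = −0.699 × (+¥348 trillion) = −¥243.252 trillion.
Expenditure multiplier = 1/(1 − c(1−t)) = 1/(1 − 0.699×0.61) = 1/0.57361 ≈ 1.743.
The tax multiplier is −c × k ≈ −1.219, so ΔY = k × (−c·ΔT) = (−¥243.252 trillion) / 0.57361 ≈ −¥424 trillion.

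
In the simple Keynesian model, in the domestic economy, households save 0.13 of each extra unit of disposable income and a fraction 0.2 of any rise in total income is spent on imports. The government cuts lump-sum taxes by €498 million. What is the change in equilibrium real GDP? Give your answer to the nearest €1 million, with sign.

+€1,313 million

MPC = 1 − MPS = 1 − 0.13 = 0.87.
A lump-sum tax change of −€498 million shifts disposable income by +€498 million; first-round consumption changes by −c × ΔT = −0.87 × (−€498 million) = +€433.26 million.
Expenditure multiplier = 1/(1 − c + m) = 1/(1 − 0.87 + 0.2) = 1/0.33 ≈ 3.03.
The tax multiplier is −c × k ≈ −2.636, so ΔY = k × (−c·ΔT) = (+€433.26 million) / 0.33 ≈ +€1,313 million.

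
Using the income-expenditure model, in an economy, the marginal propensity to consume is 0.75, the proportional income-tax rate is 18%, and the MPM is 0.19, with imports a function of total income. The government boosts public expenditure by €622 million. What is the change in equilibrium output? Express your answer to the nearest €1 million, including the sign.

+€1,082 million

Spending multiplier = 1/(1 − c(1−t) + m) = 1/(1 − 0.75×0.82 + 0.19) = 1/0.575 ≈ 1.739.
ΔY = k × ΔG = (+€622 million) / 0.575 ≈ +€1,082 million.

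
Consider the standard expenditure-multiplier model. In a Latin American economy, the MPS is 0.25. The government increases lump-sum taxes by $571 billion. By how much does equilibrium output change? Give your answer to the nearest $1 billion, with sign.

MPC = 1 − MPS = 1 − 0.25 = 0.75.
A lump-sum tax change of +$571 billion shifts disposable income by −$571 billion; first-round consumption changes by −c × ΔT = −0.75 × (+$571 billion) = −$428.25 billion.
Expenditure multiplier = 1/(1 − MPC) = 1/(1 − 0.75) = 1/0.25 = 4.
The tax multiplier is −c × k = −3, so ΔY = k × (−c·ΔT) = (−$428.25 billion) / 0.25 = −$1,713 billion.

−$1,713 billion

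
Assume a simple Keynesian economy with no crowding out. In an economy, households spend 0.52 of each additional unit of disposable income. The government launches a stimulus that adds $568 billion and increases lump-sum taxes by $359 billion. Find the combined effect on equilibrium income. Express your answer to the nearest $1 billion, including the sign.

+$794 billion

Expenditure multiplier = 1/(1 − MPC) = 1/(1 − 0.52) = 1/0.48 ≈ 2.083.
ΔG contributes k·ΔG = (+$568 billion) / 0.48 ≈ +$1,183.3 billion.
ΔT of +$359 billion changes first-round spending by −c·ΔT = −$186.68 billion, contributing k·(−c·ΔT) = (−$186.68 billion) / 0.48 ≈ −$388.9 billion.
Net ΔY = k(ΔG − c·ΔT) = (+$381.32 billion) / 0.48 ≈ +$794 billion.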